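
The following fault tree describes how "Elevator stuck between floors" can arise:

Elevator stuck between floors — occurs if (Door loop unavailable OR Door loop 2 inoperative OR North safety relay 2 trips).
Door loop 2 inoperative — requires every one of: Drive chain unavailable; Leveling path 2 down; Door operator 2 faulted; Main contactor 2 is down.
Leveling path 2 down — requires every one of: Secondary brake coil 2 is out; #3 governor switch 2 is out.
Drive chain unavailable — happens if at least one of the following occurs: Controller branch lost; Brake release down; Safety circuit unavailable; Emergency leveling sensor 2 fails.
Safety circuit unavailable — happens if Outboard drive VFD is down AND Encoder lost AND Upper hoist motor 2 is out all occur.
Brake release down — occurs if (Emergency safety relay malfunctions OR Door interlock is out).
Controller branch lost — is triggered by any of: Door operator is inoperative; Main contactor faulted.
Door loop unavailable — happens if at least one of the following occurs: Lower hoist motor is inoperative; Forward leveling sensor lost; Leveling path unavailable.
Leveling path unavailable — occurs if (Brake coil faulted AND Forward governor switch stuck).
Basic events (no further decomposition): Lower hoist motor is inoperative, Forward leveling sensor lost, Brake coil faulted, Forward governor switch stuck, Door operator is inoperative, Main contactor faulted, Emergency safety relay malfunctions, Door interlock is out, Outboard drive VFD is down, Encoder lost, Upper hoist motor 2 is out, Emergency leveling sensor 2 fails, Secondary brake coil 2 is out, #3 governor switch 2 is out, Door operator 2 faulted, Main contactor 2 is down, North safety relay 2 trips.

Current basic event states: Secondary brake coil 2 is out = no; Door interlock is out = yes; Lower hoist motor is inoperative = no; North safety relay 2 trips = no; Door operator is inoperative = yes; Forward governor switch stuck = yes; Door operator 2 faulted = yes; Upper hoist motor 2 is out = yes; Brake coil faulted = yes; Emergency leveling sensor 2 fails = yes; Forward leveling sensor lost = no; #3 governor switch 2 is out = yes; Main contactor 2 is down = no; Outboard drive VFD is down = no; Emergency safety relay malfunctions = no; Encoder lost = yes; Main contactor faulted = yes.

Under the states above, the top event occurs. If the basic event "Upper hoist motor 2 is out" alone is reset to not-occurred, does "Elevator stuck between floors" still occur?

Counterfactual: set "Upper hoist motor 2 is out" to not occurred.
Leveling path unavailable [AND]: Brake coil faulted=occurs, Forward governor switch stuck=occurs → all inputs occur → occurs.
Door loop unavailable [OR]: Lower hoist motor is inoperative=not, Forward leveling sensor lost=not, Leveling path unavailable=occurs → at least one input occurs → occurs.
Controller branch lost [OR]: Door operator is inoperative=occurs, Main contactor faulted=occurs → at least one input occurs → occurs.
Brake release down [OR]: Emergency safety relay malfunctions=not, Door interlock is out=occurs → at least one input occurs → occurs.
Safety circuit unavailable [AND]: Outboard drive VFD is down=not, Encoder lost=occurs, Upper hoist motor 2 is out=not → not all inputs occur → does not occur.
Drive chain unavailable [OR]: Controller branch lost=occurs, Brake release down=occurs, Safety circuit unavailable=not, Emergency leveling sensor 2 fails=occurs → at least one input occurs → occurs.
Leveling path 2 down [AND]: Secondary brake coil 2 is out=not, #3 governor switch 2 is out=occurs → not all inputs occur → does not occur.
Door loop 2 inoperative [AND]: Drive chain unavailable=occurs, Leveling path 2 down=not, Door operator 2 faulted=occurs, Main contactor 2 is down=not → not all inputs occur → does not occur.
Elevator stuck between floors [OR]: Door loop unavailable=occurs, Door loop 2 inoperative=not, North safety relay 2 trips=not → at least one input occurs → occurs.

Yes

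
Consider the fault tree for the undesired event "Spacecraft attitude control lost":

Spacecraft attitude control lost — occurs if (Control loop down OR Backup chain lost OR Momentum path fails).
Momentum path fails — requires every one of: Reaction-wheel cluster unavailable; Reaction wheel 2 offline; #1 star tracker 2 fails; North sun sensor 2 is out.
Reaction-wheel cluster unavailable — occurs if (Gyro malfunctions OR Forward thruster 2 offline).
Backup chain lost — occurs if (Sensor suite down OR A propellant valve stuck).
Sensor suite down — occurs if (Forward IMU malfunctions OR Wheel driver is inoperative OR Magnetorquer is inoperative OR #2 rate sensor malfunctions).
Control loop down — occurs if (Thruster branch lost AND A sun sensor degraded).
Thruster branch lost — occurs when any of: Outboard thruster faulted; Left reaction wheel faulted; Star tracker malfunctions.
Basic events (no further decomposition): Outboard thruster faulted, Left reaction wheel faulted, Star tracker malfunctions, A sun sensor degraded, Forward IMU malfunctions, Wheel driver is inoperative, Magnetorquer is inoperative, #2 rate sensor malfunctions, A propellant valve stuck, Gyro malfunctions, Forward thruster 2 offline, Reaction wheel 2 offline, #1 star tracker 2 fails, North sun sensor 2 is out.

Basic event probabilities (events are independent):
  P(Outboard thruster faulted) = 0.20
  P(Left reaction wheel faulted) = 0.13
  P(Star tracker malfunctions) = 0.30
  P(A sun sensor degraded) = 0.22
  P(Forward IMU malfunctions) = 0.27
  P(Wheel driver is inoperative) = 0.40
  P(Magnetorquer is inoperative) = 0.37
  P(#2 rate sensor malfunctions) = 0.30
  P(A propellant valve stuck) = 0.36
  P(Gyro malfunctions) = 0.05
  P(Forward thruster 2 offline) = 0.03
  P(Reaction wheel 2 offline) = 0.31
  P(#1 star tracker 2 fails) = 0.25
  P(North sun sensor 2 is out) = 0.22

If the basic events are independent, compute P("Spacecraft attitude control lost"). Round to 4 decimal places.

P(Thruster branch lost) [OR] = 1 − (1−0.20) × (1−0.13) × (1−0.30) = 0.512800
P(Control loop down) [AND] = 0.512800 × 0.22 = 0.112816
P(Sensor suite down) [OR] = 1 − (1−0.27) × (1−0.40) × (1−0.37) × (1−0.30) = 0.806842
P(Backup chain lost) [OR] = 1 − (1−0.806842) × (1−0.36) = 0.876379
P(Reaction-wheel cluster unavailable) [OR] = 1 − (1−0.05) × (1−0.03) = 0.078500
P(Momentum path fails) [AND] = 0.078500 × 0.31 × 0.25 × 0.22 = 0.001338
P(Spacecraft attitude control lost) [OR] = 1 − (1−0.112816) × (1−0.876379) × (1−0.001338) = 0.890472
Rounded to 4 decimal places: P(Spacecraft attitude control lost) ≈ 0.8905.

0.8905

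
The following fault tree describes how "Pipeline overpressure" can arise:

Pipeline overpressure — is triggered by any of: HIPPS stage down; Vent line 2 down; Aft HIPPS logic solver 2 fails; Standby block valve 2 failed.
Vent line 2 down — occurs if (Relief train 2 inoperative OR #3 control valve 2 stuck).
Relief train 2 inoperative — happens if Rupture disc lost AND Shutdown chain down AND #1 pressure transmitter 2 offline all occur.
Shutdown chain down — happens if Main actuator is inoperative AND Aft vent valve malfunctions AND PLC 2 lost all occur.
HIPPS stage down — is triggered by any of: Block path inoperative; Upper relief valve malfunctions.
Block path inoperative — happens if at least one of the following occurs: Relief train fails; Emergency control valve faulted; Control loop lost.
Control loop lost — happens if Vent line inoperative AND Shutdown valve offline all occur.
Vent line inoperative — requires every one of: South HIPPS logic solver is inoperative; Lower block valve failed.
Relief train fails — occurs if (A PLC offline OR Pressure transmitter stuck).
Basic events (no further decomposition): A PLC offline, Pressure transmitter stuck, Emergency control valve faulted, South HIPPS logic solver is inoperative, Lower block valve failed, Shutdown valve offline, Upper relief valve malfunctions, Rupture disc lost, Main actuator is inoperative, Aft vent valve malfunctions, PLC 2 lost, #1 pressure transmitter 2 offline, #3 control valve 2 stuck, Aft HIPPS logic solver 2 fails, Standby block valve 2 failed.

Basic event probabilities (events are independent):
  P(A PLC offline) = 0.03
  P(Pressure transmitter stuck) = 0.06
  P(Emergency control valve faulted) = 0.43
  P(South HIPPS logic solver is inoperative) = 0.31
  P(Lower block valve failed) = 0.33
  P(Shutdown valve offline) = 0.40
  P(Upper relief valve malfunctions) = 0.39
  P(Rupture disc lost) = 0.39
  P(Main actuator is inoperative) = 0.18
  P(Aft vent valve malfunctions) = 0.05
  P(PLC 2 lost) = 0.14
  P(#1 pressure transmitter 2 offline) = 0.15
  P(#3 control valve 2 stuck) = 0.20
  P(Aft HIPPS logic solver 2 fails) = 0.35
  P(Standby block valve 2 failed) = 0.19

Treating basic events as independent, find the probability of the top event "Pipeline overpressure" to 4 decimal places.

P(Relief train fails) [OR] = 1 − (1−0.03) × (1−0.06) = 0.088200
P(Vent line inoperative) [AND] = 0.31 × 0.33 = 0.102300
P(Control loop lost) [AND] = 0.102300 × 0.40 = 0.040920
P(Block path inoperative) [OR] = 1 − (1−0.088200) × (1−0.43) × (1−0.040920) = 0.501541
P(HIPPS stage down) [OR] = 1 − (1−0.501541) × (1−0.39) = 0.695940
P(Shutdown chain down) [AND] = 0.18 × 0.05 × 0.14 = 0.001260
P(Relief train 2 inoperative) [AND] = 0.39 × 0.001260 × 0.15 = 0.000074
P(Vent line 2 down) [OR] = 1 − (1−0.000074) × (1−0.20) = 0.200059
P(Pipeline overpressure) [OR] = 1 − (1−0.695940) × (1−0.200059) × (1−0.35) × (1−0.19) = 0.871939
Rounded to 4 decimal places: P(Pipeline overpressure) ≈ 0.8719.

0.8719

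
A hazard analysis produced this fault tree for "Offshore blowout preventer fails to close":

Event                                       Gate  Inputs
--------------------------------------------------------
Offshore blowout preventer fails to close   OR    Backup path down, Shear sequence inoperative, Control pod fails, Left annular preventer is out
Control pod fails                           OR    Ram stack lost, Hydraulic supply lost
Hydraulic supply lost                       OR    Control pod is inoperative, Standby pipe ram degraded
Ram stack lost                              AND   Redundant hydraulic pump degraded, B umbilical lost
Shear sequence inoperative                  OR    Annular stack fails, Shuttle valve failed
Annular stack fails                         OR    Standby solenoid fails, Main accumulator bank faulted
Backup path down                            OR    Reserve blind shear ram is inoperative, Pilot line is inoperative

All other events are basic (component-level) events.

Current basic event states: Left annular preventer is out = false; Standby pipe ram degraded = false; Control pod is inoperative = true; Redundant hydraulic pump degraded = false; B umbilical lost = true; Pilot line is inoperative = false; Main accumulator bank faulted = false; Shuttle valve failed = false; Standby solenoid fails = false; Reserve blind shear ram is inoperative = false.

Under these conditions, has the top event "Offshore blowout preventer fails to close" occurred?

Yes

Backup path down [OR]: Reserve blind shear ram is inoperative=not, Pilot line is inoperative=not → no input occurs → does not occur.
Annular stack fails [OR]: Standby solenoid fails=not, Main accumulator bank faulted=not → no input occurs → does not occur.
Shear sequence inoperative [OR]: Annular stack fails=not, Shuttle valve failed=not → no input occurs → does not occur.
Ram stack lost [AND]: Redundant hydraulic pump degraded=not, B umbilical lost=occurs → not all inputs occur → does not occur.
Hydraulic supply lost [OR]: Control pod is inoperative=occurs, Standby pipe ram degraded=not → at least one input occurs → occurs.
Control pod fails [OR]: Ram stack lost=not, Hydraulic supply lost=occurs → at least one input occurs → occurs.
Offshore blowout preventer fails to close [OR]: Backup path down=not, Shear sequence inoperative=not, Control pod fails=occurs, Left annular preventer is out=not → at least one input occurs → occurs.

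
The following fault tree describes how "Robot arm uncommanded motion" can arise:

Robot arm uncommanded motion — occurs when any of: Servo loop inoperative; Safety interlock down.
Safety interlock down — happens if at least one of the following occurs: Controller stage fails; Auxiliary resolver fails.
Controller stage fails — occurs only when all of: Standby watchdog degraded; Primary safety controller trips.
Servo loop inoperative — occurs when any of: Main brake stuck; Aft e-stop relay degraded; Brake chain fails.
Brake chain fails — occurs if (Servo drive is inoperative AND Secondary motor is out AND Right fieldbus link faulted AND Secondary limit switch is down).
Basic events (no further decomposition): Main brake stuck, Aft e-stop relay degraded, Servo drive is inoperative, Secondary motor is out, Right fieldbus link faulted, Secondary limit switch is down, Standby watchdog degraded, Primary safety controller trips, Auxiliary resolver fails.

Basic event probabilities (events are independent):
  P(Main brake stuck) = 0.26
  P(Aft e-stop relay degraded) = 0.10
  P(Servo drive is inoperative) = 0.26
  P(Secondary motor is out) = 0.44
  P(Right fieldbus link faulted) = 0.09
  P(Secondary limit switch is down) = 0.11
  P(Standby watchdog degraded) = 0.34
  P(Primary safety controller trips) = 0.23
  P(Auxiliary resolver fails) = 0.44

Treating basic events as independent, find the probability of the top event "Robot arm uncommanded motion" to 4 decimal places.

0.6566

P(Brake chain fails) [AND] = 0.26 × 0.44 × 0.09 × 0.11 = 0.001133
P(Servo loop inoperative) [OR] = 1 − (1−0.26) × (1−0.10) × (1−0.001133) = 0.334755
P(Controller stage fails) [AND] = 0.34 × 0.23 = 0.078200
P(Safety interlock down) [OR] = 1 − (1−0.078200) × (1−0.44) = 0.483792
P(Robot arm uncommanded motion) [OR] = 1 − (1−0.334755) × (1−0.483792) = 0.656595
Rounded to 4 decimal places: P(Robot arm uncommanded motion) ≈ 0.6566.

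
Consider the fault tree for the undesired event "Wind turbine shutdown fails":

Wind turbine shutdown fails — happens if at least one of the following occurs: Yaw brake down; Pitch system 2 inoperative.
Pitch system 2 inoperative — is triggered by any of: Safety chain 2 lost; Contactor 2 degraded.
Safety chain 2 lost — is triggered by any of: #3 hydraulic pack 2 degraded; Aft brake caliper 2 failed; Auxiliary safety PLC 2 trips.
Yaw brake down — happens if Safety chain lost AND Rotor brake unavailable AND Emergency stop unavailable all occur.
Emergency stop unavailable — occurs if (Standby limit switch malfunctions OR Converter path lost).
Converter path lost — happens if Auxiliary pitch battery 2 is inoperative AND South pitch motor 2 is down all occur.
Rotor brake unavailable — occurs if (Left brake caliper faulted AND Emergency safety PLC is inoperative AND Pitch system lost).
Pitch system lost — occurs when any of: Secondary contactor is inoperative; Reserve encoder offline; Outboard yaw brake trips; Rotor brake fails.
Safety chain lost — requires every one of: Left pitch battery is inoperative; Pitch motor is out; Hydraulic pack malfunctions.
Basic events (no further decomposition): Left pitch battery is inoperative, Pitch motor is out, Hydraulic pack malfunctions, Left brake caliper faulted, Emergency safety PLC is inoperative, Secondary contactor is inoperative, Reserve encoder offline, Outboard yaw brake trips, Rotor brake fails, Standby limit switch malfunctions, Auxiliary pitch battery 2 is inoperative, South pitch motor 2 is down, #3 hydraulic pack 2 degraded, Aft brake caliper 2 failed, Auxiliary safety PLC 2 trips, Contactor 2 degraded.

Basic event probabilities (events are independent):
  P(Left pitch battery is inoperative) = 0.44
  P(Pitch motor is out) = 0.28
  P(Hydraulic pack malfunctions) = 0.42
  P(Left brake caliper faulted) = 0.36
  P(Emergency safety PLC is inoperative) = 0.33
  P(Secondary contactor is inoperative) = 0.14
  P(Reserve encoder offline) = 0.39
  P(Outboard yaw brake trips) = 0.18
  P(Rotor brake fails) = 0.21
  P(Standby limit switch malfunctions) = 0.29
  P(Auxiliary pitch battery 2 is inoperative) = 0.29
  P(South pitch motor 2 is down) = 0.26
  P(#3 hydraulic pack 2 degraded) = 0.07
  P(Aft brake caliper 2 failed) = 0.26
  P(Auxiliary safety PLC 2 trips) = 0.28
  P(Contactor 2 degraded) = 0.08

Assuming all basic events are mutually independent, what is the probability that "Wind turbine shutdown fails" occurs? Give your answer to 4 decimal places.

P(Safety chain lost) [AND] = 0.44 × 0.28 × 0.42 = 0.051744
P(Pitch system lost) [OR] = 1 − (1−0.14) × (1−0.39) × (1−0.18) × (1−0.21) = 0.660164
P(Rotor brake unavailable) [AND] = 0.36 × 0.33 × 0.660164 = 0.078427
P(Converter path lost) [AND] = 0.29 × 0.26 = 0.075400
P(Emergency stop unavailable) [OR] = 1 − (1−0.29) × (1−0.075400) = 0.343534
P(Yaw brake down) [AND] = 0.051744 × 0.078427 × 0.343534 = 0.001394
P(Safety chain 2 lost) [OR] = 1 − (1−0.07) × (1−0.26) × (1−0.28) = 0.504496
P(Pitch system 2 inoperative) [OR] = 1 − (1−0.504496) × (1−0.08) = 0.544136
P(Wind turbine shutdown fails) [OR] = 1 − (1−0.001394) × (1−0.544136) = 0.544771
Rounded to 4 decimal places: P(Wind turbine shutdown fails) ≈ 0.5448.

0.5448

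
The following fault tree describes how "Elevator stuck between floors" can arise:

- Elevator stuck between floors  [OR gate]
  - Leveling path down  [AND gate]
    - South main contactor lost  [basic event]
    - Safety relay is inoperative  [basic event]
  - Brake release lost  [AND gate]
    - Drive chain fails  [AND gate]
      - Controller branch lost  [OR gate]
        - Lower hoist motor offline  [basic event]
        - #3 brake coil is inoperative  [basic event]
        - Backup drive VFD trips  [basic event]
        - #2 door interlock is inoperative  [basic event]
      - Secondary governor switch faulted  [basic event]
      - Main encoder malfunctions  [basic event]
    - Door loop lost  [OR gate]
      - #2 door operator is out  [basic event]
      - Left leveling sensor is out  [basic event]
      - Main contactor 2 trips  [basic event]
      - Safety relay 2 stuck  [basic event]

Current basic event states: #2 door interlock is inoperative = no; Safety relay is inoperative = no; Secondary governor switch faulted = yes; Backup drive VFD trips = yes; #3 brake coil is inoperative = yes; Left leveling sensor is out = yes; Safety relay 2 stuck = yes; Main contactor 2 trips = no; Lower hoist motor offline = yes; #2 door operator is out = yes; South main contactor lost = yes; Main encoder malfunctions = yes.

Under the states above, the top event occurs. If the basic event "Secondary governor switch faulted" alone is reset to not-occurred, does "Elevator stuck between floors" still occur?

Counterfactual: set "Secondary governor switch faulted" to not occurred.
Leveling path down [AND]: South main contactor lost=occurs, Safety relay is inoperative=not → not all inputs occur → does not occur.
Controller branch lost [OR]: Lower hoist motor offline=occurs, #3 brake coil is inoperative=occurs, Backup drive VFD trips=occurs, #2 door interlock is inoperative=not → at least one input occurs → occurs.
Drive chain fails [AND]: Controller branch lost=occurs, Secondary governor switch faulted=not, Main encoder malfunctions=occurs → not all inputs occur → does not occur.
Door loop lost [OR]: #2 door operator is out=occurs, Left leveling sensor is out=occurs, Main contactor 2 trips=not, Safety relay 2 stuck=occurs → at least one input occurs → occurs.
Brake release lost [AND]: Drive chain fails=not, Door loop lost=occurs → not all inputs occur → does not occur.
Elevator stuck between floors [OR]: Leveling path down=not, Brake release lost=not → no input occurs → does not occur.

No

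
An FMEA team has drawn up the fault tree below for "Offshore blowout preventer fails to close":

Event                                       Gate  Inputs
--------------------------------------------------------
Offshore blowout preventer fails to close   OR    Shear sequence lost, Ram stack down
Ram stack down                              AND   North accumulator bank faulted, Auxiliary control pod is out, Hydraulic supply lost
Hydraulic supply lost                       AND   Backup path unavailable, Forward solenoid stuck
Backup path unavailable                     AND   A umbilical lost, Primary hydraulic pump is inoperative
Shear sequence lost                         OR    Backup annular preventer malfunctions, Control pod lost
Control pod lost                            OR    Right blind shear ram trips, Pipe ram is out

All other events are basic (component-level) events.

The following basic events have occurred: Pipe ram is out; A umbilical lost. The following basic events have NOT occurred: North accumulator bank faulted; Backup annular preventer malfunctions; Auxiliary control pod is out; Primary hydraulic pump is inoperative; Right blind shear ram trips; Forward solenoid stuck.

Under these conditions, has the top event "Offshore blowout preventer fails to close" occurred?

Control pod lost [OR]: Right blind shear ram trips=not, Pipe ram is out=occurs → at least one input occurs → occurs.
Shear sequence lost [OR]: Backup annular preventer malfunctions=not, Control pod lost=occurs → at least one input occurs → occurs.
Backup path unavailable [AND]: A umbilical lost=occurs, Primary hydraulic pump is inoperative=not → not all inputs occur → does not occur.
Hydraulic supply lost [AND]: Backup path unavailable=not, Forward solenoid stuck=not → not all inputs occur → does not occur.
Ram stack down [AND]: North accumulator bank faulted=not, Auxiliary control pod is out=not, Hydraulic supply lost=not → not all inputs occur → does not occur.
Offshore blowout preventer fails to close [OR]: Shear sequence lost=occurs, Ram stack down=not → at least one input occurs → occurs.

Yes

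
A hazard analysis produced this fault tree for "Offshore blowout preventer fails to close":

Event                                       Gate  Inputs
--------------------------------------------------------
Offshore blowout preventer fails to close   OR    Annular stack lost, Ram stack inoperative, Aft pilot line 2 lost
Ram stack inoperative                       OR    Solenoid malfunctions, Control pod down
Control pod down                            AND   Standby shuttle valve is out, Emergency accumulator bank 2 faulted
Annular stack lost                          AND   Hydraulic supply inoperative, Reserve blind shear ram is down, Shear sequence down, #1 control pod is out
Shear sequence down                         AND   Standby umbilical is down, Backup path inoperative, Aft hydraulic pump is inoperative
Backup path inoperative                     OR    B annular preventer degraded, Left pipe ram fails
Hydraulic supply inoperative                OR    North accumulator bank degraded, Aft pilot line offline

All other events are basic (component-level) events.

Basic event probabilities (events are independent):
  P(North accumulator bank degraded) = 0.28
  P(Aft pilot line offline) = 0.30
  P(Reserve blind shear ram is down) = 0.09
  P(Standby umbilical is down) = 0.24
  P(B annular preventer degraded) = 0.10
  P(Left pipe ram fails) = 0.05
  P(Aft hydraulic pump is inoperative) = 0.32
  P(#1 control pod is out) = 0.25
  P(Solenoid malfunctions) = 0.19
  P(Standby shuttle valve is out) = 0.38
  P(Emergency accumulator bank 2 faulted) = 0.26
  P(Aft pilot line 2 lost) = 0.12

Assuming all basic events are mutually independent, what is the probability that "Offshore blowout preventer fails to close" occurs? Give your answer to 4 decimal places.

P(Hydraulic supply inoperative) [OR] = 1 − (1−0.28) × (1−0.30) = 0.496000
P(Backup path inoperative) [OR] = 1 − (1−0.10) × (1−0.05) = 0.145000
P(Shear sequence down) [AND] = 0.24 × 0.145000 × 0.32 = 0.011136
P(Annular stack lost) [AND] = 0.496000 × 0.09 × 0.011136 × 0.25 = 0.000124
P(Control pod down) [AND] = 0.38 × 0.26 = 0.098800
P(Ram stack inoperative) [OR] = 1 − (1−0.19) × (1−0.098800) = 0.270028
P(Offshore blowout preventer fails to close) [OR] = 1 − (1−0.000124) × (1−0.270028) × (1−0.12) = 0.357704
Rounded to 4 decimal places: P(Offshore blowout preventer fails to close) ≈ 0.3577.

0.3577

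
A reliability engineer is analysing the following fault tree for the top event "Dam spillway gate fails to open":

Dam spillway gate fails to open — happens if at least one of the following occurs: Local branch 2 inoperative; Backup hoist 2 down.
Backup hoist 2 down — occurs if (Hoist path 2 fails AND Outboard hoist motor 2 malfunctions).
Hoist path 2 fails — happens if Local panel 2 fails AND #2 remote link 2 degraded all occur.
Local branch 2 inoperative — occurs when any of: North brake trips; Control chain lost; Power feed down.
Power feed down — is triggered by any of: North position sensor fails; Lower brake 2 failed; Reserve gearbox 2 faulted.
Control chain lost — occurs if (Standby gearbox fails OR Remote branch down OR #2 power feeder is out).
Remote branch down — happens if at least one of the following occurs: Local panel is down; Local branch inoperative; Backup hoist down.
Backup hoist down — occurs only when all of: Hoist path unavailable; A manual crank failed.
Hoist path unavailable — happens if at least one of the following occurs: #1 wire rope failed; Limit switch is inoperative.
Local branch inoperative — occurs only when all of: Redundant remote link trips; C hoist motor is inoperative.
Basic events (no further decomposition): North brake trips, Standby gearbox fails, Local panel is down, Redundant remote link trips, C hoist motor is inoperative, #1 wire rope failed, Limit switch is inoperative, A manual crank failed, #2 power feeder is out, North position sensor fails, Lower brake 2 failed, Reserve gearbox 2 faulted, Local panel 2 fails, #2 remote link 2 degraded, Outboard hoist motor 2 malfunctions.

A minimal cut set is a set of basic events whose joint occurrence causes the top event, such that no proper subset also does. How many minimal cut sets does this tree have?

11

Local branch inoperative [AND]: one cut set from each child combined → 1 × 1 = 1 cut set(s).
Hoist path unavailable [OR]: union of children's cut sets → 2 cut set(s).
Backup hoist down [AND]: one cut set from each child combined → 2 × 1 = 2 cut set(s).
Remote branch down [OR]: union of children's cut sets → 4 cut set(s).
Control chain lost [OR]: union of children's cut sets → 6 cut set(s).
Power feed down [OR]: union of children's cut sets → 3 cut set(s).
Local branch 2 inoperative [OR]: union of children's cut sets → 10 cut set(s).
Hoist path 2 fails [AND]: one cut set from each child combined → 1 × 1 = 1 cut set(s).
Backup hoist 2 down [AND]: one cut set from each child combined → 1 × 1 = 1 cut set(s).
Dam spillway gate fails to open [OR]: union of children's cut sets → 11 cut set(s).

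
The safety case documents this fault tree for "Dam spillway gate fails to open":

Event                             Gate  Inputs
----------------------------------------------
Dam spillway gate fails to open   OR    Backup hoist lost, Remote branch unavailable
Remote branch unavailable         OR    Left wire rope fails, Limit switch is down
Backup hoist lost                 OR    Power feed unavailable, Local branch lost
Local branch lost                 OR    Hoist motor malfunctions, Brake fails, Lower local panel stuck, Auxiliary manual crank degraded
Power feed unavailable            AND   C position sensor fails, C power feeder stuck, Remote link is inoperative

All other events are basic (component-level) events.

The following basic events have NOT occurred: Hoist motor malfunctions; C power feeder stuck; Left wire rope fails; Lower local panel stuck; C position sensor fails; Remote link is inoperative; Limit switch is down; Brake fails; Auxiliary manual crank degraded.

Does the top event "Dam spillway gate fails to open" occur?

Power feed unavailable [AND]: C position sensor fails=not, C power feeder stuck=not, Remote link is inoperative=not → not all inputs occur → does not occur.
Local branch lost [OR]: Hoist motor malfunctions=not, Brake fails=not, Lower local panel stuck=not, Auxiliary manual crank degraded=not → no input occurs → does not occur.
Backup hoist lost [OR]: Power feed unavailable=not, Local branch lost=not → no input occurs → does not occur.
Remote branch unavailable [OR]: Left wire rope fails=not, Limit switch is down=not → no input occurs → does not occur.
Dam spillway gate fails to open [OR]: Backup hoist lost=not, Remote branch unavailable=not → no input occurs → does not occur.

No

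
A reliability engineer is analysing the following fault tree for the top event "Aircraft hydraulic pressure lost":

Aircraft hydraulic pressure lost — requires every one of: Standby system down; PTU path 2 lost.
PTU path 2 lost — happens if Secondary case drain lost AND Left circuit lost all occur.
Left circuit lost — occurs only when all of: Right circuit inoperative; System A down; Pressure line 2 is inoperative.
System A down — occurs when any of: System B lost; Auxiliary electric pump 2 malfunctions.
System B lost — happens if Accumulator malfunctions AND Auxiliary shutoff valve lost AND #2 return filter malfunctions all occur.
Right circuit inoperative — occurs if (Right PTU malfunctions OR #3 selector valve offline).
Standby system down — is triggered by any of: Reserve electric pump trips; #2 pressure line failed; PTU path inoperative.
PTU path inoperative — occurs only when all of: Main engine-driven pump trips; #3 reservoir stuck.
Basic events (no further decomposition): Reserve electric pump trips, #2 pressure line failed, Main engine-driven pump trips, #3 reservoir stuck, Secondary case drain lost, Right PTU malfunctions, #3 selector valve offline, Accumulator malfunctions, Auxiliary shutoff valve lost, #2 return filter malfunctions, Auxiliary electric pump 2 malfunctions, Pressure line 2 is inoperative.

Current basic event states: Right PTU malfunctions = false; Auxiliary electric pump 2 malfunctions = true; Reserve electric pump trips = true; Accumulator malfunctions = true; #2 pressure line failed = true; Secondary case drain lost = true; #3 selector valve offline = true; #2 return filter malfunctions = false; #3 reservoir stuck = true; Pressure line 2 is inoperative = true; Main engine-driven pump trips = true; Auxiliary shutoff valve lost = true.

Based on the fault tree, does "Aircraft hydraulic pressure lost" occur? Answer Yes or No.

PTU path inoperative [AND]: Main engine-driven pump trips=occurs, #3 reservoir stuck=occurs → all inputs occur → occurs.
Standby system down [OR]: Reserve electric pump trips=occurs, #2 pressure line failed=occurs, PTU path inoperative=occurs → at least one input occurs → occurs.
Right circuit inoperative [OR]: Right PTU malfunctions=not, #3 selector valve offline=occurs → at least one input occurs → occurs.
System B lost [AND]: Accumulator malfunctions=occurs, Auxiliary shutoff valve lost=occurs, #2 return filter malfunctions=not → not all inputs occur → does not occur.
System A down [OR]: System B lost=not, Auxiliary electric pump 2 malfunctions=occurs → at least one input occurs → occurs.
Left circuit lost [AND]: Right circuit inoperative=occurs, System A down=occurs, Pressure line 2 is inoperative=occurs → all inputs occur → occurs.
PTU path 2 lost [AND]: Secondary case drain lost=occurs, Left circuit lost=occurs → all inputs occur → occurs.
Aircraft hydraulic pressure lost [AND]: Standby system down=occurs, PTU path 2 lost=occurs → all inputs occur → occurs.

Yes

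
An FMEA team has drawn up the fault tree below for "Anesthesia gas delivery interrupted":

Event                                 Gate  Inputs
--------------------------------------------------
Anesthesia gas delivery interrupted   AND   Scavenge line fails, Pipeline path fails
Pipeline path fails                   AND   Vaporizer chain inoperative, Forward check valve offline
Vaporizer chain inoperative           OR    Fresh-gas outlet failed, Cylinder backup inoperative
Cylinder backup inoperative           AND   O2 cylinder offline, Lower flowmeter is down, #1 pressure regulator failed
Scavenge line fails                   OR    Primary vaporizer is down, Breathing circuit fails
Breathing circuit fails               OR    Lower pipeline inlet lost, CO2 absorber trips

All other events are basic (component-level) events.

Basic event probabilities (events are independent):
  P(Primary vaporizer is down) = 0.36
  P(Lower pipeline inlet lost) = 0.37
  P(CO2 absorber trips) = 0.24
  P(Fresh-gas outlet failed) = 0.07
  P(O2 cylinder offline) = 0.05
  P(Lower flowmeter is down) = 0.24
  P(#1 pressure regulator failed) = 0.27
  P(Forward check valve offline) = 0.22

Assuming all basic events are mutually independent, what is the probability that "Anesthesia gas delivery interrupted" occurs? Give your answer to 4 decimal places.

0.0111

P(Breathing circuit fails) [OR] = 1 − (1−0.37) × (1−0.24) = 0.521200
P(Scavenge line fails) [OR] = 1 − (1−0.36) × (1−0.521200) = 0.693568
P(Cylinder backup inoperative) [AND] = 0.05 × 0.24 × 0.27 = 0.003240
P(Vaporizer chain inoperative) [OR] = 1 − (1−0.07) × (1−0.003240) = 0.073013
P(Pipeline path fails) [AND] = 0.073013 × 0.22 = 0.016063
P(Anesthesia gas delivery interrupted) [AND] = 0.693568 × 0.016063 = 0.011141
Rounded to 4 decimal places: P(Anesthesia gas delivery interrupted) ≈ 0.0111.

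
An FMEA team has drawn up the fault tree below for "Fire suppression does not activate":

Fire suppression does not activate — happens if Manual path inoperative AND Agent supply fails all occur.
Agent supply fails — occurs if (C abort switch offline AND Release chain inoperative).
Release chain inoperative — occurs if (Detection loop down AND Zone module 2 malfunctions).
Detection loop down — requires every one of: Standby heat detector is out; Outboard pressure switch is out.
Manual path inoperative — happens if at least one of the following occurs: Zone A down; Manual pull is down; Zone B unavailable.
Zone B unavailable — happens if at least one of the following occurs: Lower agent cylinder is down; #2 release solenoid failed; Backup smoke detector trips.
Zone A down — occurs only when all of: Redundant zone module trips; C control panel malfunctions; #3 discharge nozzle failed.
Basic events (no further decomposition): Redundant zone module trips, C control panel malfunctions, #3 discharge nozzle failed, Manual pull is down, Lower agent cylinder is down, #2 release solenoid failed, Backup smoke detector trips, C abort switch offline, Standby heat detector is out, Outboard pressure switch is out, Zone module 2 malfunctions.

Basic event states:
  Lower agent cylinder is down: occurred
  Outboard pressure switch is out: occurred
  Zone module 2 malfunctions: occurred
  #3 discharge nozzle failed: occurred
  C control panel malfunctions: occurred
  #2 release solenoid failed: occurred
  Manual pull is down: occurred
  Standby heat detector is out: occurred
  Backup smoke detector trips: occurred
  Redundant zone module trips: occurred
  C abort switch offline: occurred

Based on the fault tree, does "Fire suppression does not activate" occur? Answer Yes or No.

Yes

Zone A down [AND]: Redundant zone module trips=occurs, C control panel malfunctions=occurs, #3 discharge nozzle failed=occurs → all inputs occur → occurs.
Zone B unavailable [OR]: Lower agent cylinder is down=occurs, #2 release solenoid failed=occurs, Backup smoke detector trips=occurs → at least one input occurs → occurs.
Manual path inoperative [OR]: Zone A down=occurs, Manual pull is down=occurs, Zone B unavailable=occurs → at least one input occurs → occurs.
Detection loop down [AND]: Standby heat detector is out=occurs, Outboard pressure switch is out=occurs → all inputs occur → occurs.
Release chain inoperative [AND]: Detection loop down=occurs, Zone module 2 malfunctions=occurs → all inputs occur → occurs.
Agent supply fails [AND]: C abort switch offline=occurs, Release chain inoperative=occurs → all inputs occur → occurs.
Fire suppression does not activate [AND]: Manual path inoperative=occurs, Agent supply fails=occurs → all inputs occur → occurs.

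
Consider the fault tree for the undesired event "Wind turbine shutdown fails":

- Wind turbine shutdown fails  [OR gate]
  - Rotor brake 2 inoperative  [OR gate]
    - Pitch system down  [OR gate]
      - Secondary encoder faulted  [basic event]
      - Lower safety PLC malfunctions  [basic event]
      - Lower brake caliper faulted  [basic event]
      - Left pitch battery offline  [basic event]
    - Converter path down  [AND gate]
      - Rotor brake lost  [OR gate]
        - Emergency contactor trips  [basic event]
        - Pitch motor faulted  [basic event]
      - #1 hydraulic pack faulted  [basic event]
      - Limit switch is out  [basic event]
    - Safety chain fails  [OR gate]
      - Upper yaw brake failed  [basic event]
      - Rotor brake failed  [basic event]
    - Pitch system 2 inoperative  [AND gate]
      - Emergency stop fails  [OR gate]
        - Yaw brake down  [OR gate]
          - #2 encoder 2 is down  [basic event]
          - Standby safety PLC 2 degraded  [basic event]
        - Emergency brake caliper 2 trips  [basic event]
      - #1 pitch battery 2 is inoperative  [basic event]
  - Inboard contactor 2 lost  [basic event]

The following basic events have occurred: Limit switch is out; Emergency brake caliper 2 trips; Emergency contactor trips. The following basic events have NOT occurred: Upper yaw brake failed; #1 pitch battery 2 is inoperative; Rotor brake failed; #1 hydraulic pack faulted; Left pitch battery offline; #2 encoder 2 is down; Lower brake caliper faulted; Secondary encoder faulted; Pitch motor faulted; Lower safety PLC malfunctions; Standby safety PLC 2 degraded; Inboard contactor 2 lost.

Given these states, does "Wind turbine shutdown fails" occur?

No

Pitch system down [OR]: Secondary encoder faulted=not, Lower safety PLC malfunctions=not, Lower brake caliper faulted=not, Left pitch battery offline=not → no input occurs → does not occur.
Rotor brake lost [OR]: Emergency contactor trips=occurs, Pitch motor faulted=not → at least one input occurs → occurs.
Converter path down [AND]: Rotor brake lost=occurs, #1 hydraulic pack faulted=not, Limit switch is out=occurs → not all inputs occur → does not occur.
Safety chain fails [OR]: Upper yaw brake failed=not, Rotor brake failed=not → no input occurs → does not occur.
Yaw brake down [OR]: #2 encoder 2 is down=not, Standby safety PLC 2 degraded=not → no input occurs → does not occur.
Emergency stop fails [OR]: Yaw brake down=not, Emergency brake caliper 2 trips=occurs → at least one input occurs → occurs.
Pitch system 2 inoperative [AND]: Emergency stop fails=occurs, #1 pitch battery 2 is inoperative=not → not all inputs occur → does not occur.
Rotor brake 2 inoperative [OR]: Pitch system down=not, Converter path down=not, Safety chain fails=not, Pitch system 2 inoperative=not → no input occurs → does not occur.
Wind turbine shutdown fails [OR]: Rotor brake 2 inoperative=not, Inboard contactor 2 lost=not → no input occurs → does not occur.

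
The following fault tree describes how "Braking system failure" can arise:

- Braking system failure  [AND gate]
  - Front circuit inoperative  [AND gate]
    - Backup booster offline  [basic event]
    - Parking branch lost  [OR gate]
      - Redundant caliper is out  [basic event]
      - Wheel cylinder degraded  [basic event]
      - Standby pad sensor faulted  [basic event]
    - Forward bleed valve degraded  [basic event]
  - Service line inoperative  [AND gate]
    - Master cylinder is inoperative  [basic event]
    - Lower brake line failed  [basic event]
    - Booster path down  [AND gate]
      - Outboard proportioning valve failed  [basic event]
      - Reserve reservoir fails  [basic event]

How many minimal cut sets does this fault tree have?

Parking branch lost [OR]: union of children's cut sets → 3 cut set(s).
Front circuit inoperative [AND]: one cut set from each child combined → 1 × 3 × 1 = 3 cut set(s).
Booster path down [AND]: one cut set from each child combined → 1 × 1 = 1 cut set(s).
Service line inoperative [AND]: one cut set from each child combined → 1 × 1 × 1 = 1 cut set(s).
Braking system failure [AND]: one cut set from each child combined → 3 × 1 = 3 cut set(s).
Minimal cut sets: {Backup booster offline, Forward bleed valve degraded, Lower brake line failed, Master cylinder is inoperative, Outboard proportioning valve failed, Redundant caliper is out, Reserve reservoir fails}; {Backup booster offline, Forward bleed valve degraded, Lower brake line failed, Master cylinder is inoperative, Outboard proportioning valve failed, Reserve reservoir fails, Wheel cylinder degraded}; {Backup booster offline, Forward bleed valve degraded, Lower brake line failed, Master cylinder is inoperative, Outboard proportioning valve failed, Reserve reservoir fails, Standby pad sensor faulted}.

3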